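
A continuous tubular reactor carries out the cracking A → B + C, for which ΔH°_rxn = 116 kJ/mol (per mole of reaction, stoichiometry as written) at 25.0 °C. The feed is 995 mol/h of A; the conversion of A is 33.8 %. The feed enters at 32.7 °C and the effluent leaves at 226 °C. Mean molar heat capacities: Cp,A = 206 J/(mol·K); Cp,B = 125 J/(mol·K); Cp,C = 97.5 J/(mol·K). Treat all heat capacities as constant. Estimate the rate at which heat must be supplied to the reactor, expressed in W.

Extent of reaction ξ = 0.338 × 995 = 336.31 mol/h
Reaction term: ξ·ΔH°_rxn = 336.31 × 116 = 39012 kJ/h
Sensible, feed 32.7→25 °C: -1578.3 kJ/h
Outlet flows (mol/h): A 658.69, B 336.31, C 336.31
Sensible, products 25→226 °C: 42314 kJ/h
Q = ΔH = 79748 kJ/h = 22.152 kW
Heat supplied = 22152 W

Q_in = 22200 W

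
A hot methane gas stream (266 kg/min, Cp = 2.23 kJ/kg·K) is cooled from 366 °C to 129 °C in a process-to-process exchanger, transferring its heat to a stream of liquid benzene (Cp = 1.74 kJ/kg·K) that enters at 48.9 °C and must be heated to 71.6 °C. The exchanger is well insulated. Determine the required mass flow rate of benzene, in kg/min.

Heat released by hot stream: Q = 266 × 2.23 × (366 − 129) = 140580 kJ/min
Energy balance on cold side (adiabatic exchanger): Q = ṁ_c·Cp_c·(T_c,out − T_c,in)
ṁ_c = 140580 / [1.74 × (71.6 − 48.9)] = 3559.3 kg/min

ṁ_c = 3560 kg/min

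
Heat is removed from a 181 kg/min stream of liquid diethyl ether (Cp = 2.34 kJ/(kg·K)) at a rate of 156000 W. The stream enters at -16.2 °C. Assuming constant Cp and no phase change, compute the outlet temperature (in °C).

T_out = -38.3 °C

Q = 156000 W = 9360 kJ/min
ΔT = Q/(ṁ·Cp) = 9360/(181×2.34) = 22.099 K
T_out = -16.2 − 22.099 = -38.299 °C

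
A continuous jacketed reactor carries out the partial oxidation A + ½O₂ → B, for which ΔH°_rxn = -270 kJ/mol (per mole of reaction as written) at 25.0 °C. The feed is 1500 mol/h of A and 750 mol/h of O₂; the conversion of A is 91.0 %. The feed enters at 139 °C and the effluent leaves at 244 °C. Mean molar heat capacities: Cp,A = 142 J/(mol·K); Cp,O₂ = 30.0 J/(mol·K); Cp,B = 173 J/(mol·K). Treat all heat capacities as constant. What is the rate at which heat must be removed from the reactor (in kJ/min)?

Q_out = 5650 kJ/min

Extent of reaction ξ = 0.910 × 1500 = 1365 mol/h
Reaction term: ξ·ΔH°_rxn = 1365 × -270 = -368550 kJ/h
Sensible, feed 139→25 °C: -26847 kJ/h
Outlet flows (mol/h): A 135, O₂ 67.5, B 1365
Sensible, products 25→244 °C: 56357 kJ/h
Q = ΔH = -339040 kJ/h = -94.178 kW
Heat removed = 5650.7 kJ/min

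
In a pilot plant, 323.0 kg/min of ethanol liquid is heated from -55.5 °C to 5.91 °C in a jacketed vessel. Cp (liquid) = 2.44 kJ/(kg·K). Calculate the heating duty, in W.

Q = ṁ·Cp·ΔT = 323.0 × 2.44 × (5.91 − -55.5) = 48398 kJ/min
Converting: 48398 / 60 s = 806.64 kW
Heating duty = 806640 W

Q = 807000 W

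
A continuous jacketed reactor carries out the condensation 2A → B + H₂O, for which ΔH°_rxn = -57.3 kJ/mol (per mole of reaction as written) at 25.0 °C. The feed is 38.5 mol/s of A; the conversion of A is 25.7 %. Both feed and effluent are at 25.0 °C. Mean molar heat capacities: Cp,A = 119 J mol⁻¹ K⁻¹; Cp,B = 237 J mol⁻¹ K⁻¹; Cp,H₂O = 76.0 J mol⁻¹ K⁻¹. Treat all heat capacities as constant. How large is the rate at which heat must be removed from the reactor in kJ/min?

Q_out = 17000 kJ/min

Extent of reaction ξ = 0.257 × 38.5 / 2 = 4.9473 mol/s
Reaction term: ξ·ΔH°_rxn = 4.9473 × -57.3 = -283.48 kJ/s
Q = ΔH = -283.48 kJ/s = -283.48 kW
Heat removed = 17009 kJ/min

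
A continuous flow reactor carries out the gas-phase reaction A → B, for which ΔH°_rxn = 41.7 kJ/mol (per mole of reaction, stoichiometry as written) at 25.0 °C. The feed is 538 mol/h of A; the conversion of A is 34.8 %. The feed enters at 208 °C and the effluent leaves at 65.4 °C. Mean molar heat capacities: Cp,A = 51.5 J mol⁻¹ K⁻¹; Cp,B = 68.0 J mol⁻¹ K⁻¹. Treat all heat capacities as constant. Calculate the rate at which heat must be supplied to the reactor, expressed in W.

Q_in = 1110 W

Extent of reaction ξ = 0.348 × 538 = 187.22 mol/h
Reaction term: ξ·ΔH°_rxn = 187.22 × 41.7 = 7807.2 kJ/h
Sensible, feed 208→25 °C: -5070.4 kJ/h
Outlet flows (mol/h): A 350.78, B 187.22
Sensible, products 25→65.4 °C: 1244.2 kJ/h
Q = ΔH = 3981 kJ/h = 1.1058 kW
Heat supplied = 1105.8 W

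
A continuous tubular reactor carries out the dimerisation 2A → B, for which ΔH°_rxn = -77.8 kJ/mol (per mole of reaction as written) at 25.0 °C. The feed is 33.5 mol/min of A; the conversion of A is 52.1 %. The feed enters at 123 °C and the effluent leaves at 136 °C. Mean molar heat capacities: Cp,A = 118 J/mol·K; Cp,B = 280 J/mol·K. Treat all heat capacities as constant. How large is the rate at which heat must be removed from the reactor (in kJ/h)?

Q_out = 35100 kJ/h

Extent of reaction ξ = 0.521 × 33.5 / 2 = 8.7268 mol/min
Reaction term: ξ·ΔH°_rxn = 8.7268 × -77.8 = -678.94 kJ/min
Sensible, feed 123→25 °C: -387.39 kJ/min
Outlet flows (mol/min): A 16.046, B 8.7268
Sensible, products 25→136 °C: 481.4 kJ/min
Q = ΔH = -584.93 kJ/min = -9.7488 kW
Heat removed = 35096 kJ/h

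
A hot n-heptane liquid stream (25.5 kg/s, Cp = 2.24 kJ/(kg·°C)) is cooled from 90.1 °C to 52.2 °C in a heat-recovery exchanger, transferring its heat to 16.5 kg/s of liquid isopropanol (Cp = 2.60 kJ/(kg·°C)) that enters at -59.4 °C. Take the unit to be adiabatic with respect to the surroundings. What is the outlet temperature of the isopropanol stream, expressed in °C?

T_c,out = -8.94 °C

Heat released by hot stream: Q = 25.5 × 2.24 × (90.1 − 52.2) = 2164.8 kJ/s
Energy balance on cold side (adiabatic exchanger): Q = ṁ_c·Cp_c·(T_c,out − T_c,in)
T_c,out = -59.4 + 2164.8/(16.5 × 2.60) = -8.9373 °C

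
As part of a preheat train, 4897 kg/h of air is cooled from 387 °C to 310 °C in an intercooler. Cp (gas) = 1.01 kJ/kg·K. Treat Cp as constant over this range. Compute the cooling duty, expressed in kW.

Q_c = 106 kW

Q = ṁ·Cp·ΔT = 4897 × 1.01 × (310 − 387) = -380840 kJ/h
Converting: 380840 / 3600 s = 105.79 kW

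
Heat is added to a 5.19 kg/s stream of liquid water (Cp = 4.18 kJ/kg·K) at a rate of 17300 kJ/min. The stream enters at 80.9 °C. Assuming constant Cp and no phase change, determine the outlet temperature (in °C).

Q = 17300 kJ/min = 288.33 kJ/s
ΔT = Q/(ṁ·Cp) = 288.33/(5.19×4.18) = 13.291 K
T_out = 80.9 + 13.291 = 94.191 °C

T_out = 94.2 °C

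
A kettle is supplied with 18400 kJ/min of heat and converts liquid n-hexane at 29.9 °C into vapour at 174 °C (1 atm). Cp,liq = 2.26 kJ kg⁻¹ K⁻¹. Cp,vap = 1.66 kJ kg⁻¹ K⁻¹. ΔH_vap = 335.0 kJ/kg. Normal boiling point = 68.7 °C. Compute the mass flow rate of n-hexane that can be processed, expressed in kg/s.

Δh = 2.26×(68.7−29.9) + 335.0 + 1.66×(174−68.7) = 597.49 kJ/kg
Q = 18400 kJ/min = 306.67 kJ/s = 306.67 kJ/s
ṁ = Q/Δh = 306.67 / 597.49 = 0.51326 kg/s

ṁ = 0.513 kg/s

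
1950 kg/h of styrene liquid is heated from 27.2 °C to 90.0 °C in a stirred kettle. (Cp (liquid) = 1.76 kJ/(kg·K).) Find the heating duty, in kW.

Q = ṁ·Cp·ΔT = 1950 × 1.76 × (90.0 − 27.2) = 215530 kJ/h
Converting: 215530 / 3600 s = 59.869 kW

Q = 59.9 kW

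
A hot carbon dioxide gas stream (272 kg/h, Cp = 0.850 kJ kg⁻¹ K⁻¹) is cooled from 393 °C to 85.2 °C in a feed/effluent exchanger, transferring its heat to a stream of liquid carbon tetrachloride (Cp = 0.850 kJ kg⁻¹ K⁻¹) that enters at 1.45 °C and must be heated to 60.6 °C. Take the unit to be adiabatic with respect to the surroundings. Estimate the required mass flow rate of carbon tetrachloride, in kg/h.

ṁ_c = 1420 kg/h

Heat released by hot stream: Q = 272 × 0.850 × (393 − 85.2) = 71163 kJ/h
Energy balance on cold side (adiabatic exchanger): Q = ṁ_c·Cp_c·(T_c,out − T_c,in)
ṁ_c = 71163 / [0.850 × (60.6 − 1.45)] = 1415.4 kg/h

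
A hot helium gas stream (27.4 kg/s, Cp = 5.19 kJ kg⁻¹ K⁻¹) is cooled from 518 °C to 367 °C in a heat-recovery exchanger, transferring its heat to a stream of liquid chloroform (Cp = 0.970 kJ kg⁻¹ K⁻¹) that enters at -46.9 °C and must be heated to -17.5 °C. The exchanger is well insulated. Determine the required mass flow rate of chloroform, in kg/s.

Heat released by hot stream: Q = 27.4 × 5.19 × (518 − 367) = 21473 kJ/s
Energy balance on cold side (adiabatic exchanger): Q = ṁ_c·Cp_c·(T_c,out − T_c,in)
ṁ_c = 21473 / [0.970 × (-17.5 − -46.9)] = 752.97 kg/s

ṁ_c = 753 kg/s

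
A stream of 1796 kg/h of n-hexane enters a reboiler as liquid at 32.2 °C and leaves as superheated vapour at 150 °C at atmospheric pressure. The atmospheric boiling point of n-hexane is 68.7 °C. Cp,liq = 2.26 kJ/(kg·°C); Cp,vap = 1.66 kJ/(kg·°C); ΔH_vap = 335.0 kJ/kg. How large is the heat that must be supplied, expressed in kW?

Q = 276 kW

liquid 32.2→68.7 °C: 82.49 kJ/kg
vaporisation at 68.7 °C: 335 kJ/kg
vapour 68.7→150 °C: 134.96 kJ/kg
Δh = 82.49 + 335 + 134.96 = 552.45 kJ/kg
Q = ṁ·Δh = 1796 kg/h × 552.45 kJ/kg = 992200 kJ/h
|Q| = 275.61 kW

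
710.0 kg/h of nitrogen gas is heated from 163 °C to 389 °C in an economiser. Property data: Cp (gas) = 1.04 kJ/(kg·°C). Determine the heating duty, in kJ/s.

Q = ṁ·Cp·ΔT = 710.0 × 1.04 × (389 − 163) = 166880 kJ/h
Converting: 166880 / 3600 s = 46.355 kW

Q = 46.4 kJ/s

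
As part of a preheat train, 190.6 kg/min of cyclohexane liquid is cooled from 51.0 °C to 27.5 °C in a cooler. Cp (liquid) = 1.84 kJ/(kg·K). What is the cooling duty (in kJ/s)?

Q = ṁ·Cp·ΔT = 190.6 × 1.84 × (27.5 − 51.0) = -8241.5 kJ/min
Converting: 8241.5 / 60 s = 137.36 kW

Q_c = 137 kJ/s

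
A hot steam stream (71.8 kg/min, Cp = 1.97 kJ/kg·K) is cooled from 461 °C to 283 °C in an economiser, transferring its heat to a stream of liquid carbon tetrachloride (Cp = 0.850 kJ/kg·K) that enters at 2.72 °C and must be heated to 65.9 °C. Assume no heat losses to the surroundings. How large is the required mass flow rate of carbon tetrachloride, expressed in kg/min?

Heat released by hot stream: Q = 71.8 × 1.97 × (461 − 283) = 25177 kJ/min
Energy balance on cold side (adiabatic exchanger): Q = ṁ_c·Cp_c·(T_c,out − T_c,in)
ṁ_c = 25177 / [0.850 × (65.9 − 2.72)] = 468.83 kg/min

ṁ_c = 469 kg/min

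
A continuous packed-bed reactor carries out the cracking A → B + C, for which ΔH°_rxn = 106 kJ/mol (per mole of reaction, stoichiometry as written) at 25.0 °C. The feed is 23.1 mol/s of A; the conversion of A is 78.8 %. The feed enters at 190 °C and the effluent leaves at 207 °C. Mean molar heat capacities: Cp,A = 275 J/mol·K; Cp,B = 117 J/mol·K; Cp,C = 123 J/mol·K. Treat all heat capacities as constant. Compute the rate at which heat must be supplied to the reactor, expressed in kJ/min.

Q_in = 115000 kJ/min

Extent of reaction ξ = 0.788 × 23.1 = 18.203 mol/s
Reaction term: ξ·ΔH°_rxn = 18.203 × 106 = 1929.5 kJ/s
Sensible, feed 190→25 °C: -1048.2 kJ/s
Outlet flows (mol/s): A 4.8972, B 18.203, C 18.203
Sensible, products 25→207 °C: 1040.2 kJ/s
Q = ΔH = 1921.5 kJ/s = 1921.5 kW
Heat supplied = 115290 kJ/min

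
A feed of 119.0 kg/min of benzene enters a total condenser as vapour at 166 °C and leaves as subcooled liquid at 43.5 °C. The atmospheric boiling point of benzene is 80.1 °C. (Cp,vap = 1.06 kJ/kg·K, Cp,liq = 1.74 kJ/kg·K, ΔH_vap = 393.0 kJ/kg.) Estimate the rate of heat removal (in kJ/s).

Q_c = 1090 kJ/s

vapour 166→80.1 °C: -91.054 kJ/kg
condensation at 80.1 °C: -393 kJ/kg
liquid 80.1→43.5 °C: -63.684 kJ/kg
Δh = -91.054 + -393 + -63.684 = -547.74 kJ/kg
Q = ṁ·Δh = 119.0 kg/min × -547.74 kJ/kg = -65181 kJ/min
|Q| = 1086.3 kW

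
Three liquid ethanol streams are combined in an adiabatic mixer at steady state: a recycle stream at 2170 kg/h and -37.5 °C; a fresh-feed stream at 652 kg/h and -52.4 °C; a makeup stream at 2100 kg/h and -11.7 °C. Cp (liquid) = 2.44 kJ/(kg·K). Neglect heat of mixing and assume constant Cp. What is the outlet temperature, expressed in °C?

No heat crosses the boundary, so H_out = H_in.
Σ ṁᵢCp,ᵢTᵢ = 2170×2.44×-37.5 + 652×2.44×-52.4 + 2100×2.44×-11.7 = -341870
Σ ṁᵢCp,ᵢ = 2170×2.44 + 652×2.44 + 2100×2.44 = 12010
T_out = -341870 / 12010 = -28.466 °C

T_out = -28.5 °C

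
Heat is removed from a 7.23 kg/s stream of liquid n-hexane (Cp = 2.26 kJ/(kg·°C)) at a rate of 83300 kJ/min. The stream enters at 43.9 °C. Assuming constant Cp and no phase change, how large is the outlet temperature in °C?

T_out = -41.1 °C

Q = 83300 kJ/min = 1388.3 kJ/s
ΔT = Q/(ṁ·Cp) = 1388.3/(7.23×2.26) = 84.966 K
T_out = 43.9 − 84.966 = -41.066 °C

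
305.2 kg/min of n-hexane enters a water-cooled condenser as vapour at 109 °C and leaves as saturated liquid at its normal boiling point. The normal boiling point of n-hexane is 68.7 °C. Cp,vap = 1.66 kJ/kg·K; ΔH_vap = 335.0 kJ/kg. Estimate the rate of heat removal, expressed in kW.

Q_c = 2040 kW

vapour 109→68.7 °C: -66.898 kJ/kg
condensation at 68.7 °C: -335 kJ/kg
Δh = -66.898 + -335 = -401.9 kJ/kg
Q = ṁ·Δh = 305.2 kg/min × -401.9 kJ/kg = -122660 kJ/min
|Q| = 2044.3 kW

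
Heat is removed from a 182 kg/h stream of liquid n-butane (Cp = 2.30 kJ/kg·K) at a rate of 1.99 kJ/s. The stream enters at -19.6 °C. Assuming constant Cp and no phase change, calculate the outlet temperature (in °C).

Q = 1.99 kJ/s = 7164 kJ/h
ΔT = Q/(ṁ·Cp) = 7164/(182×2.30) = 17.114 K
T_out = -19.6 − 17.114 = -36.714 °C

T_out = -36.7 °C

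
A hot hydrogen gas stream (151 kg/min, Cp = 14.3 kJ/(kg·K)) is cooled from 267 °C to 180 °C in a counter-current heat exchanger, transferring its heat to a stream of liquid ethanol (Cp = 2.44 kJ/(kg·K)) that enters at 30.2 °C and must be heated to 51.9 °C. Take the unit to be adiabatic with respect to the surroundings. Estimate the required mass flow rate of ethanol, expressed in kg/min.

ṁ_c = 3550 kg/min

Heat released by hot stream: Q = 151 × 14.3 × (267 − 180) = 187860 kJ/min
Energy balance on cold side (adiabatic exchanger): Q = ṁ_c·Cp_c·(T_c,out − T_c,in)
ṁ_c = 187860 / [2.44 × (51.9 − 30.2)] = 3548 kg/min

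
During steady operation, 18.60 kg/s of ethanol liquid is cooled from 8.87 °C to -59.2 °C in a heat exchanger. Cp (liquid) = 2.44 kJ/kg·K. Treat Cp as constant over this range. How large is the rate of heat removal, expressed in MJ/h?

Q_c = 11100 MJ/h

Q = ṁ·Cp·ΔT = 18.60 × 2.44 × (-59.2 − 8.87) = -3089.3 kJ/s
Cooling duty = 11121 MJ/h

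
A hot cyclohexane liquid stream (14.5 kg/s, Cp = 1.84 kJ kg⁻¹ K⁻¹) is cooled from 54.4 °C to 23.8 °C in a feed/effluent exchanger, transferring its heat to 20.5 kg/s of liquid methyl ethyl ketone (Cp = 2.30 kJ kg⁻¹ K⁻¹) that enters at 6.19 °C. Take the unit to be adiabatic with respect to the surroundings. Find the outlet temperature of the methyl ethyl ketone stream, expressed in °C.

Heat released by hot stream: Q = 14.5 × 1.84 × (54.4 − 23.8) = 816.41 kJ/s
Energy balance on cold side (adiabatic exchanger): Q = ṁ_c·Cp_c·(T_c,out − T_c,in)
T_c,out = 6.19 + 816.41/(20.5 × 2.30) = 23.505 °C

T_c,out = 23.5 °C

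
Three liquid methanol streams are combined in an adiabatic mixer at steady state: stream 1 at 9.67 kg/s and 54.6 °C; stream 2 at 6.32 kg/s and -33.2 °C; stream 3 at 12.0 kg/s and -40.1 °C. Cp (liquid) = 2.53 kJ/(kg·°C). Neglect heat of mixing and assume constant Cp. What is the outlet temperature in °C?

Energy balance with Q = 0: Σ ṁᵢCp,ᵢ(T_out − Tᵢ) = 0
T_out = Σ ṁᵢCp,ᵢTᵢ / Σ ṁᵢCp,ᵢ
      = -412.5 / 70.815 = -5.825 °C

T_out = -5.83 °C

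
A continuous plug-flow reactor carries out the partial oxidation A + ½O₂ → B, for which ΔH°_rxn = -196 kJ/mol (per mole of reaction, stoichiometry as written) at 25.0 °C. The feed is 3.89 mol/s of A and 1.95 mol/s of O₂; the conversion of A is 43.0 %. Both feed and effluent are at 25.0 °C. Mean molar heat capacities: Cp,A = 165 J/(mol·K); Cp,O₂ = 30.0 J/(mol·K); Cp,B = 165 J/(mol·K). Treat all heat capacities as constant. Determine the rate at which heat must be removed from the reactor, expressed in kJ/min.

Extent of reaction ξ = 0.430 × 3.89 = 1.6727 mol/s
Reaction term: ξ·ΔH°_rxn = 1.6727 × -196 = -327.85 kJ/s
Q = ΔH = -327.85 kJ/s = -327.85 kW
Heat removed = 19671 kJ/min

Q_out = 19700 kJ/min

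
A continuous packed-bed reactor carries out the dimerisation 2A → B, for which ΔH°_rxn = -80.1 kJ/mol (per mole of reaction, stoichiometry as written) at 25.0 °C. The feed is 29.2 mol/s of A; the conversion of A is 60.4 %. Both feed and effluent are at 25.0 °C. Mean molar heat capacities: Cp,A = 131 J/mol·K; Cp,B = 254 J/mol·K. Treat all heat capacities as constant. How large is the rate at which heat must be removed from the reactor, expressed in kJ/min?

Q_out = 42400 kJ/min

Extent of reaction ξ = 0.604 × 29.2 / 2 = 8.8184 mol/s
Reaction term: ξ·ΔH°_rxn = 8.8184 × -80.1 = -706.35 kJ/s
Q = ΔH = -706.35 kJ/s = -706.35 kW
Heat removed = 42381 kJ/min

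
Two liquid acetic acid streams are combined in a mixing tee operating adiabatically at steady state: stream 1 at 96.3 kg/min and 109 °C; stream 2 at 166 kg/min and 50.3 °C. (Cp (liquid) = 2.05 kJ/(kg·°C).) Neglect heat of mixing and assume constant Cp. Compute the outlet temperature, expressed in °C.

T_out = 71.9 °C

Energy balance with Q = 0: Σ ṁᵢCp,ᵢ(T_out − Tᵢ) = 0
Σ ṁᵢCp,ᵢTᵢ = 96.3×2.05×109 + 166×2.05×50.3 = 38635
Σ ṁᵢCp,ᵢ = 96.3×2.05 + 166×2.05 = 537.71
T_out = 38635 / 537.71 = 71.851 °C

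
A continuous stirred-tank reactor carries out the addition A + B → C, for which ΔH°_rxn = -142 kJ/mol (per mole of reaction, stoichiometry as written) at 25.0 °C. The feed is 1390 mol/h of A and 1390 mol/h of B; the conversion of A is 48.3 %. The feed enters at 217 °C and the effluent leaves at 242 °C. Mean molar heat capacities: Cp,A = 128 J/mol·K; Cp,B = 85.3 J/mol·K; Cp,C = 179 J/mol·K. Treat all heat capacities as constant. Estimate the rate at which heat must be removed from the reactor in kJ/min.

Q_out = 1550 kJ/min

Extent of reaction ξ = 0.483 × 1390 = 671.37 mol/h
Reaction term: ξ·ΔH°_rxn = 671.37 × -142 = -95335 kJ/h
Sensible, feed 217→25 °C: -56926 kJ/h
Outlet flows (mol/h): A 718.63, B 718.63, C 671.37
Sensible, products 25→242 °C: 59341 kJ/h
Q = ΔH = -92919 kJ/h = -25.811 kW
Heat removed = 1548.7 kJ/min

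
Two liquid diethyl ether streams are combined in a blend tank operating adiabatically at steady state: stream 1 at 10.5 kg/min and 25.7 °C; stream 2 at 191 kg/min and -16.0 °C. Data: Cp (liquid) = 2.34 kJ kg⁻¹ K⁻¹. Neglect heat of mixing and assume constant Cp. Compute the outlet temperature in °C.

T_out = -13.8 °C

Energy balance with Q = 0: Σ ṁᵢCp,ᵢ(T_out − Tᵢ) = 0
Σ ṁᵢCp,ᵢTᵢ = 10.5×2.34×25.7 + 191×2.34×-16.0 = -6519.6
Σ ṁᵢCp,ᵢ = 10.5×2.34 + 191×2.34 = 471.51
T_out = -6519.6 / 471.51 = -13.827 °C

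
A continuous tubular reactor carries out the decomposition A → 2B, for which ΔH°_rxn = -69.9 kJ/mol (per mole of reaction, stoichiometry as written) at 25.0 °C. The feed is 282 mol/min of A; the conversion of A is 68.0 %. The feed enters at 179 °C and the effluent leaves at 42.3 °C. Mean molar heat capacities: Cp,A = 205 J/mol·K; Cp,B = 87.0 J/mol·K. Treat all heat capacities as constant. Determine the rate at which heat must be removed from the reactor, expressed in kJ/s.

Extent of reaction ξ = 0.680 × 282 = 191.76 mol/min
Reaction term: ξ·ΔH°_rxn = 191.76 × -69.9 = -13404 kJ/min
Sensible, feed 179→25 °C: -8902.7 kJ/min
Outlet flows (mol/min): A 90.24, B 383.52
Sensible, products 25→42.3 °C: 897.27 kJ/min
Q = ΔH = -21409 kJ/min = -356.82 kW
Heat removed = 356.82 kJ/s

Q_out = 357 kJ/s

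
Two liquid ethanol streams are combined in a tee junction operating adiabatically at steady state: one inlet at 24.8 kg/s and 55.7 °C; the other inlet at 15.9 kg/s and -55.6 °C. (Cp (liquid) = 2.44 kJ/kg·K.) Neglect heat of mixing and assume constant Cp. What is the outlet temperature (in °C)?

Adiabatic, steady state ⇒ Σ ṁᵢCp,ᵢ(T_out − Tᵢ) = 0
Σ ṁᵢCp,ᵢTᵢ = 24.8×2.44×55.7 + 15.9×2.44×-55.6 = 1213.5
Σ ṁᵢCp,ᵢ = 24.8×2.44 + 15.9×2.44 = 99.308
T_out = 1213.5 / 99.308 = 12.219 °C

T_out = 12.2 °C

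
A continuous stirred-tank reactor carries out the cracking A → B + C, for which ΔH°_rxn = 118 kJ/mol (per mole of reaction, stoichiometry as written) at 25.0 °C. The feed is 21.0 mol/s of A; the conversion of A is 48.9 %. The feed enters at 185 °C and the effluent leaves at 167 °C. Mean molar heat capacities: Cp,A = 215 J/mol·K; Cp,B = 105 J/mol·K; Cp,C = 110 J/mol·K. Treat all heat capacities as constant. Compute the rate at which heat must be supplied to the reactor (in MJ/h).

Q_in = 4070 MJ/h

Extent of reaction ξ = 0.489 × 21.0 = 10.269 mol/s
Reaction term: ξ·ΔH°_rxn = 10.269 × 118 = 1211.7 kJ/s
Sensible, feed 185→25 °C: -722.4 kJ/s
Outlet flows (mol/s): A 10.731, B 10.269, C 10.269
Sensible, products 25→167 °C: 641.13 kJ/s
Q = ΔH = 1130.5 kJ/s = 1130.5 kW
Heat supplied = 4069.7 MJ/h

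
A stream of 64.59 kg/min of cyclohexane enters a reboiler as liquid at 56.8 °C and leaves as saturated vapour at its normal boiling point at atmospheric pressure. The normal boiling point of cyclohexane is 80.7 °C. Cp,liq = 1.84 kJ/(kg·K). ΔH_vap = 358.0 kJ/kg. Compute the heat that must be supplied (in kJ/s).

Q = 433 kJ/s

liquid 56.8→80.7 °C: 43.976 kJ/kg
vaporisation at 80.7 °C: 358 kJ/kg
Δh = 43.976 + 358 = 401.98 kJ/kg
Q = ṁ·Δh = 64.59 kg/min × 401.98 kJ/kg = 25964 kJ/min
|Q| = 432.73 kW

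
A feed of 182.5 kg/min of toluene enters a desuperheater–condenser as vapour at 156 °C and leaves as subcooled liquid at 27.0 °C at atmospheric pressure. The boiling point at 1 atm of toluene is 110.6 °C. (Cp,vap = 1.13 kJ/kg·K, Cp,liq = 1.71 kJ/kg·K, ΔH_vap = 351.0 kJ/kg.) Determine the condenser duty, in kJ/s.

Q_c = 1660 kJ/s

vapour 156→110.6 °C: -51.302 kJ/kg
condensation at 110.6 °C: -351 kJ/kg
liquid 110.6→27.0 °C: -142.96 kJ/kg
Δh = -51.302 + -351 + -142.96 = -545.26 kJ/kg
Q = ṁ·Δh = 182.5 kg/min × -545.26 kJ/kg = -99510 kJ/min
|Q| = 1658.5 kW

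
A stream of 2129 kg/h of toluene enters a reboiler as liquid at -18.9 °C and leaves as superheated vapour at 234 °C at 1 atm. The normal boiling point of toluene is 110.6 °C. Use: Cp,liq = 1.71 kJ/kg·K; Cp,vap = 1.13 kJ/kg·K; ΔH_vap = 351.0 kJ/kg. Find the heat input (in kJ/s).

liquid -18.9→110.6 °C: 221.44 kJ/kg
vaporisation at 110.6 °C: 351 kJ/kg
vapour 110.6→234 °C: 139.44 kJ/kg
Δh = 221.44 + 351 + 139.44 = 711.89 kJ/kg
Q = ṁ·Δh = 2129 kg/h × 711.89 kJ/kg = 1.5156e+06 kJ/h
|Q| = 421 kW

Q = 421 kJ/s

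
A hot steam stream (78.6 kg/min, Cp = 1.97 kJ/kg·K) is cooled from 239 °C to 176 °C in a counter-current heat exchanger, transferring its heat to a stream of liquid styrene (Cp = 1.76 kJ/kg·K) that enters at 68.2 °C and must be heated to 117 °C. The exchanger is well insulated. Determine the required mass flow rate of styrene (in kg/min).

ṁ_c = 114 kg/min

Heat released by hot stream: Q = 78.6 × 1.97 × (239 − 176) = 9755 kJ/min
Energy balance on cold side (adiabatic exchanger): Q = ṁ_c·Cp_c·(T_c,out − T_c,in)
ṁ_c = 9755 / [1.76 × (117 − 68.2)] = 113.58 kg/min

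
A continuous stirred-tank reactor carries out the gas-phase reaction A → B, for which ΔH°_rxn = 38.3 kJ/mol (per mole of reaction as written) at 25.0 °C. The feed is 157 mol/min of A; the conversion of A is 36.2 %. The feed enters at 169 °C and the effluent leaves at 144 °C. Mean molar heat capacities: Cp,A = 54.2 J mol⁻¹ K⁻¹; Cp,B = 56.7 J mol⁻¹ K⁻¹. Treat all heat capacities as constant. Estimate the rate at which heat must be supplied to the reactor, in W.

Q_in = 33000 W

Extent of reaction ξ = 0.362 × 157 = 56.834 mol/min
Reaction term: ξ·ΔH°_rxn = 56.834 × 38.3 = 2176.7 kJ/min
Sensible, feed 169→25 °C: -1225.4 kJ/min
Outlet flows (mol/min): A 100.17, B 56.834
Sensible, products 25→144 °C: 1029.5 kJ/min
Q = ΔH = 1980.9 kJ/min = 33.015 kW
Heat supplied = 33015 W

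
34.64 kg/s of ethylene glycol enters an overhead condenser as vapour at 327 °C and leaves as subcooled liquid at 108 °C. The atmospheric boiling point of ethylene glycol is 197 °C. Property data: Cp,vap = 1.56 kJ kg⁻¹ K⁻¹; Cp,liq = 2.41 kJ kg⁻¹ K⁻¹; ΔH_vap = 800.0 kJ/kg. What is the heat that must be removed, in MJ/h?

Q_c = 152000 MJ/h

vapour 327→197 °C: -202.8 kJ/kg
condensation at 197 °C: -800 kJ/kg
liquid 197→108 °C: -214.49 kJ/kg
Δh = -202.8 + -800 + -214.49 = -1217.3 kJ/kg
Q = ṁ·Δh = 34.64 kg/s × -1217.3 kJ/kg = -42167 kJ/s
|Q| = 42167 kW = 151800 MJ/h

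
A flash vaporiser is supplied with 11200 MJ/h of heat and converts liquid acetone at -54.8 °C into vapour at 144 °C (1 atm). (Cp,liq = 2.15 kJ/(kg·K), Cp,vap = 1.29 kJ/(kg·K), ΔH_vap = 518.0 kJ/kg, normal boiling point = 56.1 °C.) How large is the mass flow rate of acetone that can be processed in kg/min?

ṁ = 215 kg/min

Δh = 2.15×(56.1−-54.8) + 518.0 + 1.29×(144−56.1) = 869.83 kJ/kg
Q = 11200 MJ/h = 3111.1 kJ/s = 186670 kJ/min
ṁ = Q/Δh = 186670 / 869.83 = 214.6 kg/min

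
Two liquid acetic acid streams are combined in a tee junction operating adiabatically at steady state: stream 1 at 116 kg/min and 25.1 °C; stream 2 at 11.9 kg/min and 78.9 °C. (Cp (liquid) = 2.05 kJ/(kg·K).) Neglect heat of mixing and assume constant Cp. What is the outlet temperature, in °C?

Energy balance with Q = 0: Σ ṁᵢCp,ᵢ(T_out − Tᵢ) = 0
T_out = Σ ṁᵢCp,ᵢTᵢ / Σ ṁᵢCp,ᵢ
      = 7893.5 / 262.19 = 30.106 °C

T_out = 30.1 °C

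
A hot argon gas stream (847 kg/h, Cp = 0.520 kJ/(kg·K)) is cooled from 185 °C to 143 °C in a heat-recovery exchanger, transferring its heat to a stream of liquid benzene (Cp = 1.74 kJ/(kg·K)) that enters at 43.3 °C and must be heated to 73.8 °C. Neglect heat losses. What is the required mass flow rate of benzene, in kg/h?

ṁ_c = 349 kg/h

Heat released by hot stream: Q = 847 × 0.520 × (185 − 143) = 18498 kJ/h
Energy balance on cold side (adiabatic exchanger): Q = ṁ_c·Cp_c·(T_c,out − T_c,in)
ṁ_c = 18498 / [1.74 × (73.8 − 43.3)] = 348.57 kg/h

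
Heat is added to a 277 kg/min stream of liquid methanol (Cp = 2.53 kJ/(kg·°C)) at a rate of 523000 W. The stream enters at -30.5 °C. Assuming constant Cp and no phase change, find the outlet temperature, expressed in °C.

T_out = 14.3 °C

Q = 523000 W = 31380 kJ/min
ΔT = Q/(ṁ·Cp) = 31380/(277×2.53) = 44.777 K
T_out = -30.5 + 44.777 = 14.277 °C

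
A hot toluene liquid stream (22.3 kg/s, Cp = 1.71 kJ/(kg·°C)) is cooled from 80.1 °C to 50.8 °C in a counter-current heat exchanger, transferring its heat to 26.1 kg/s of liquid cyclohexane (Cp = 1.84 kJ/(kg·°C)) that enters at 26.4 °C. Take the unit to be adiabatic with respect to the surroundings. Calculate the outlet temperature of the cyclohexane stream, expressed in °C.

Heat released by hot stream: Q = 22.3 × 1.71 × (80.1 − 50.8) = 1117.3 kJ/s
Energy balance on cold side (adiabatic exchanger): Q = ṁ_c·Cp_c·(T_c,out − T_c,in)
T_c,out = 26.4 + 1117.3/(26.1 × 1.84) = 49.665 °C

T_c,out = 49.7 °C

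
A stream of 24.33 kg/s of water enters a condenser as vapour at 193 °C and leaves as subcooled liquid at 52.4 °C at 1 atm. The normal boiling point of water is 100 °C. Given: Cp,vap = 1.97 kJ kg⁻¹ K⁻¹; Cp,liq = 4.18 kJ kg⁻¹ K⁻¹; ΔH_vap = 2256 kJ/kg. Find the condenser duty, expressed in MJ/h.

vapour 193→100 °C: -183.21 kJ/kg
condensation at 100 °C: -2256 kJ/kg
liquid 100→52.4 °C: -198.97 kJ/kg
Δh = -183.21 + -2256 + -198.97 = -2638.2 kJ/kg
Q = ṁ·Δh = 24.33 kg/s × -2638.2 kJ/kg = -64187 kJ/s
|Q| = 64187 kW = 231070 MJ/h

Q_c = 231000 MJ/h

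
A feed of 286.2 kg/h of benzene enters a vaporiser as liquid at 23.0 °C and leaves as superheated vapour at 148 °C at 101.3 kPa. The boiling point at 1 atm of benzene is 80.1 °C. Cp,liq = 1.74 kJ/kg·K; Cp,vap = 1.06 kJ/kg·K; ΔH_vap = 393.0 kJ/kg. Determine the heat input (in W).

liquid 23.0→80.1 °C: 99.354 kJ/kg
vaporisation at 80.1 °C: 393 kJ/kg
vapour 80.1→148 °C: 71.974 kJ/kg
Δh = 99.354 + 393 + 71.974 = 564.33 kJ/kg
Q = ṁ·Δh = 286.2 kg/h × 564.33 kJ/kg = 161510 kJ/h
|Q| = 44.864 kW = 44864 W

Q = 44900 W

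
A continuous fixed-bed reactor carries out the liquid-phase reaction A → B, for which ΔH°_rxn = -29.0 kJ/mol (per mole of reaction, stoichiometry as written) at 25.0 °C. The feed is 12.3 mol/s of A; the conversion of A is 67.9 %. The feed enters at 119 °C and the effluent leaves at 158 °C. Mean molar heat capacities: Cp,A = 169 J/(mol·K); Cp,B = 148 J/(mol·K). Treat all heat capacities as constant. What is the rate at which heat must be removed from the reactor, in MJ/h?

Extent of reaction ξ = 0.679 × 12.3 = 8.3517 mol/s
Reaction term: ξ·ΔH°_rxn = 8.3517 × -29.0 = -242.2 kJ/s
Sensible, feed 119→25 °C: -195.4 kJ/s
Outlet flows (mol/s): A 3.9483, B 8.3517
Sensible, products 25→158 °C: 253.14 kJ/s
Q = ΔH = -184.46 kJ/s = -184.46 kW
Heat removed = 664.04 MJ/h

Q_out = 664 MJ/h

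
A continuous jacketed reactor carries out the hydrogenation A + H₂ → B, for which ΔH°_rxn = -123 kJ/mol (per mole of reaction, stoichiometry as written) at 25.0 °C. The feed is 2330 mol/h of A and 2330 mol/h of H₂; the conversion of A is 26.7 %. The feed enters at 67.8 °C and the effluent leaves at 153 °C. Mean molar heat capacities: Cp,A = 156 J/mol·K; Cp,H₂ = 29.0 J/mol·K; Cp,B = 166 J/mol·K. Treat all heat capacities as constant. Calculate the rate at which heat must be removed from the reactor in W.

Extent of reaction ξ = 0.267 × 2330 = 622.11 mol/h
Reaction term: ξ·ΔH°_rxn = 622.11 × -123 = -76520 kJ/h
Sensible, feed 67.8→25 °C: -18449 kJ/h
Outlet flows (mol/h): A 1707.9, H₂ 1707.9, B 622.11
Sensible, products 25→153 °C: 53661 kJ/h
Q = ΔH = -41307 kJ/h = -11.474 kW
Heat removed = 11474 W

Q_out = 11500 W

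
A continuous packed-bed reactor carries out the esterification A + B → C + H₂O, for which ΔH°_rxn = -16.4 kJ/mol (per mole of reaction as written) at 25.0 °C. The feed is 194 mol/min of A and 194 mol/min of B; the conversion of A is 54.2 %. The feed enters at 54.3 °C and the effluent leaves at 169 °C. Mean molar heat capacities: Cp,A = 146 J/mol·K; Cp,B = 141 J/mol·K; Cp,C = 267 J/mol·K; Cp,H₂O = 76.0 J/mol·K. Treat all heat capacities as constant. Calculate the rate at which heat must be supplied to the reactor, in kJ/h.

Extent of reaction ξ = 0.542 × 194 = 105.15 mol/min
Reaction term: ξ·ΔH°_rxn = 105.15 × -16.4 = -1724.4 kJ/min
Sensible, feed 54.3→25 °C: -1631.4 kJ/min
Outlet flows (mol/min): A 88.852, B 88.852, C 105.15, H₂O 105.15
Sensible, products 25→169 °C: 8865.5 kJ/min
Q = ΔH = 5509.8 kJ/min = 91.829 kW
Heat supplied = 330590 kJ/h

Q_in = 331000 kJ/h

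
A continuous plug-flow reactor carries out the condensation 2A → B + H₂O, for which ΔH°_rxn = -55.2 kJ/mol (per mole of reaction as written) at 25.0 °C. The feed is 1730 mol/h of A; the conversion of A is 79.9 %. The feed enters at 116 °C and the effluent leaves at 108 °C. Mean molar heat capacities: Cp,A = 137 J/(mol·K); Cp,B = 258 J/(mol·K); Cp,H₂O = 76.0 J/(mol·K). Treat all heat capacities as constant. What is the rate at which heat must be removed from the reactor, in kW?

Q_out = 10.2 kW

Extent of reaction ξ = 0.799 × 1730 / 2 = 691.13 mol/h
Reaction term: ξ·ΔH°_rxn = 691.13 × -55.2 = -38151 kJ/h
Sensible, feed 116→25 °C: -21568 kJ/h
Outlet flows (mol/h): A 347.73, B 691.13, H₂O 691.13
Sensible, products 25→108 °C: 23114 kJ/h
Q = ΔH = -36605 kJ/h = -10.168 kW
Heat removed = 10.168 kW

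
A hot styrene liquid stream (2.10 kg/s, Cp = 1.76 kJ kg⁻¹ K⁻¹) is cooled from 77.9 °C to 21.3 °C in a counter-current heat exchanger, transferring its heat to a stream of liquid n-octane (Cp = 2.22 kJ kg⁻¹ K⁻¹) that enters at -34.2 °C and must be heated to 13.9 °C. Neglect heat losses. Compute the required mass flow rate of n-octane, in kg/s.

Heat released by hot stream: Q = 2.10 × 1.76 × (77.9 − 21.3) = 209.19 kJ/s
Energy balance on cold side (adiabatic exchanger): Q = ṁ_c·Cp_c·(T_c,out − T_c,in)
ṁ_c = 209.19 / [2.22 × (13.9 − -34.2)] = 1.9591 kg/s

ṁ_c = 1.96 kg/s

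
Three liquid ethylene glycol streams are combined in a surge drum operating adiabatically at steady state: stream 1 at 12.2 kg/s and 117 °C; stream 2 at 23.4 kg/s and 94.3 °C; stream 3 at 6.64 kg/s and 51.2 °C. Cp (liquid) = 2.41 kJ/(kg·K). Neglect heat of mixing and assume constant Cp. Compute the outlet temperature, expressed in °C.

T_out = 94.1 °C

No heat crosses the boundary, so H_out = H_in.
Σ ṁᵢCp,ᵢTᵢ = 12.2×2.41×117 + 23.4×2.41×94.3 + 6.64×2.41×51.2 = 9577.3
Σ ṁᵢCp,ᵢ = 12.2×2.41 + 23.4×2.41 + 6.64×2.41 = 101.8
T_out = 9577.3 / 101.8 = 94.081 °C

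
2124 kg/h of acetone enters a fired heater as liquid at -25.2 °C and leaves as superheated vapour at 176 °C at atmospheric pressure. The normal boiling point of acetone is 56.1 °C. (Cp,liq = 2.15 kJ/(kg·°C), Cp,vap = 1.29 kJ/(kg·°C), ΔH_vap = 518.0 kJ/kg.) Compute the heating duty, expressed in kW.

Q = 500 kW

liquid -25.2→56.1 °C: 174.79 kJ/kg
vaporisation at 56.1 °C: 518 kJ/kg
vapour 56.1→176 °C: 154.67 kJ/kg
Δh = 174.79 + 518 + 154.67 = 847.47 kJ/kg
Q = ṁ·Δh = 2124 kg/h × 847.47 kJ/kg = 1.8e+06 kJ/h
|Q| = 500 kW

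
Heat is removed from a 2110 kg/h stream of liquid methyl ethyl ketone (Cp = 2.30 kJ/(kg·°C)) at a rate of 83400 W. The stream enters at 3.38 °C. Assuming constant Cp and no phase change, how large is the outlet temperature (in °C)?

Q = 83400 W = 300240 kJ/h
ΔT = Q/(ṁ·Cp) = 300240/(2110×2.30) = 61.867 K
T_out = 3.38 − 61.867 = -58.487 °C

T_out = -58.5 °C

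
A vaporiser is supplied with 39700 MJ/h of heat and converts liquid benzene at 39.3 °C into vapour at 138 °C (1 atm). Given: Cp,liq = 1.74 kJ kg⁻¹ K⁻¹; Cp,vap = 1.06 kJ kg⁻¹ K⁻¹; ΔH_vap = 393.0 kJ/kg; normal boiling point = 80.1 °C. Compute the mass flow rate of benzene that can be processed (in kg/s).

ṁ = 21.0 kg/s

Δh = 1.74×(80.1−39.3) + 393.0 + 1.06×(138−80.1) = 525.37 kJ/kg
Q = 39700 MJ/h = 11028 kJ/s = 11028 kJ/s
ṁ = Q/Δh = 11028 / 525.37 = 20.991 kg/s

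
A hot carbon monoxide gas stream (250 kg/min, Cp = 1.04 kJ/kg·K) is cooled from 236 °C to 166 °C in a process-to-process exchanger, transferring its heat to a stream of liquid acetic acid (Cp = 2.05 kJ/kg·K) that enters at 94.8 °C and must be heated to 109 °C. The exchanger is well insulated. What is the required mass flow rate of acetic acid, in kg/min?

ṁ_c = 625 kg/min

Heat released by hot stream: Q = 250 × 1.04 × (236 − 166) = 18200 kJ/min
Energy balance on cold side (adiabatic exchanger): Q = ṁ_c·Cp_c·(T_c,out − T_c,in)
ṁ_c = 18200 / [2.05 × (109 − 94.8)] = 625.21 kg/min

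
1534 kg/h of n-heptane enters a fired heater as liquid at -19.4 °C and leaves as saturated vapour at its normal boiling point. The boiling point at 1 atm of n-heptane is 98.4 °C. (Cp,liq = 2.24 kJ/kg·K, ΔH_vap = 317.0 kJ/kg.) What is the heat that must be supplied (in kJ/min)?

liquid -19.4→98.4 °C: 263.87 kJ/kg
vaporisation at 98.4 °C: 317 kJ/kg
Δh = 263.87 + 317 = 580.87 kJ/kg
Q = ṁ·Δh = 1534 kg/h × 580.87 kJ/kg = 891060 kJ/h
|Q| = 247.52 kW = 14851 kJ/min

Q = 14900 kJ/min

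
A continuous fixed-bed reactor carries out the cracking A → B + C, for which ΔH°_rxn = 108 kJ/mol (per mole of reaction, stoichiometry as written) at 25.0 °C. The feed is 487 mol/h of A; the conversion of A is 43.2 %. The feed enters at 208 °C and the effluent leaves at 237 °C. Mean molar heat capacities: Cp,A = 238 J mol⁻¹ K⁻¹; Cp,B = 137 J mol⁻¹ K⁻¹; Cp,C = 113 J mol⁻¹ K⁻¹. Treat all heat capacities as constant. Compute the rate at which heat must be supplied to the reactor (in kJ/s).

Q_in = 7.39 kJ/s

Extent of reaction ξ = 0.432 × 487 = 210.38 mol/h
Reaction term: ξ·ΔH°_rxn = 210.38 × 108 = 22721 kJ/h
Sensible, feed 208→25 °C: -21211 kJ/h
Outlet flows (mol/h): A 276.62, B 210.38, C 210.38
Sensible, products 25→237 °C: 25107 kJ/h
Q = ΔH = 26618 kJ/h = 7.3939 kW
Heat supplied = 7.3939 kJ/s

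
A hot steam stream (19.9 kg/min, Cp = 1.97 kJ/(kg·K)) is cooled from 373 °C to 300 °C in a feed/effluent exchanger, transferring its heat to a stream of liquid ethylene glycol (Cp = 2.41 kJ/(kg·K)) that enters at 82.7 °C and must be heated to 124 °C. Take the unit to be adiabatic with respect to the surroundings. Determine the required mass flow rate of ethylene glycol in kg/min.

Heat released by hot stream: Q = 19.9 × 1.97 × (373 − 300) = 2861.8 kJ/min
Energy balance on cold side (adiabatic exchanger): Q = ṁ_c·Cp_c·(T_c,out − T_c,in)
ṁ_c = 2861.8 / [2.41 × (124 − 82.7)] = 28.752 kg/min

ṁ_c = 28.8 kg/min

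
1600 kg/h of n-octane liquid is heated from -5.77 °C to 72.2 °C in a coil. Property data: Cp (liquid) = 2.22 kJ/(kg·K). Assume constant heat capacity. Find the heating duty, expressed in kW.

Q = 76.9 kW

Q = ṁ·Cp·ΔT = 1600 × 2.22 × (72.2 − -5.77) = 276950 kJ/h
Converting: 276950 / 3600 s = 76.93 kW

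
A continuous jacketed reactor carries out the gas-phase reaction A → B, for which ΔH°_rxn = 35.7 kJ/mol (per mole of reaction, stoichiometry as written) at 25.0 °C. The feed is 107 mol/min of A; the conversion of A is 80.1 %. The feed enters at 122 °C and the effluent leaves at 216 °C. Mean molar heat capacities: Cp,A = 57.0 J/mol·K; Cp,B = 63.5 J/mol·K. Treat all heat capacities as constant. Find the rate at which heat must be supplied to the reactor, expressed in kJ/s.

Extent of reaction ξ = 0.801 × 107 = 85.707 mol/min
Reaction term: ξ·ΔH°_rxn = 85.707 × 35.7 = 3059.7 kJ/min
Sensible, feed 122→25 °C: -591.6 kJ/min
Outlet flows (mol/min): A 21.293, B 85.707
Sensible, products 25→216 °C: 1271.3 kJ/min
Q = ΔH = 3739.5 kJ/min = 62.324 kW
Heat supplied = 62.324 kJ/s

Q_in = 62.3 kJ/s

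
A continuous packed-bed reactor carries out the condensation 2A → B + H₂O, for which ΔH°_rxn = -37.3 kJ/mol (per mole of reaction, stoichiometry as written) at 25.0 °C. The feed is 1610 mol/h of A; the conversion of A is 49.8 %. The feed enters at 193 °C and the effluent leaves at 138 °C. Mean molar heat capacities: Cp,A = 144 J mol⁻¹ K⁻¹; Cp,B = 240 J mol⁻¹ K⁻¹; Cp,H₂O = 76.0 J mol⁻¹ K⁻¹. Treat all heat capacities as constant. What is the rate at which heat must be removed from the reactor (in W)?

Q_out = 7340 W

Extent of reaction ξ = 0.498 × 1610 / 2 = 400.89 mol/h
Reaction term: ξ·ΔH°_rxn = 400.89 × -37.3 = -14953 kJ/h
Sensible, feed 193→25 °C: -38949 kJ/h
Outlet flows (mol/h): A 808.22, B 400.89, H₂O 400.89
Sensible, products 25→138 °C: 27466 kJ/h
Q = ΔH = -26436 kJ/h = -7.3433 kW
Heat removed = 7343.3 W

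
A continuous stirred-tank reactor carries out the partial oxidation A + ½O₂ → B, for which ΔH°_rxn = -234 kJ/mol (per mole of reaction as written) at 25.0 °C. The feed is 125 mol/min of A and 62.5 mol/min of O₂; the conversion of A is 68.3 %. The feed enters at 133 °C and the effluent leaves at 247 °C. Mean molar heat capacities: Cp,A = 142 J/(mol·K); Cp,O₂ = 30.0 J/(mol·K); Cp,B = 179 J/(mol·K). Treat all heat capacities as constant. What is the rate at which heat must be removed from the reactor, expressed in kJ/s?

Q_out = 289 kJ/s

Extent of reaction ξ = 0.683 × 125 = 85.375 mol/min
Reaction term: ξ·ΔH°_rxn = 85.375 × -234 = -19978 kJ/min
Sensible, feed 133→25 °C: -2119.5 kJ/min
Outlet flows (mol/min): A 39.625, O₂ 19.812, B 85.375
Sensible, products 25→247 °C: 4773.7 kJ/min
Q = ΔH = -17324 kJ/min = -288.73 kW
Heat removed = 288.73 kJ/s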